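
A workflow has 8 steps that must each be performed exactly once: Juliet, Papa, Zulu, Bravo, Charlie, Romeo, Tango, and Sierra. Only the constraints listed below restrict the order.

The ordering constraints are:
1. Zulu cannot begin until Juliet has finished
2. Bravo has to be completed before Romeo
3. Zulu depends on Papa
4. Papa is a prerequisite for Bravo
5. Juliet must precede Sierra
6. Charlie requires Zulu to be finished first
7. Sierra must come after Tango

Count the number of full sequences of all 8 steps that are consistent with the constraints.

The steps with no prerequisites are Juliet, Papa, Tango; any of them can be placed first.
Enumerating by repeatedly choosing an available step (one whose prerequisites are all placed) gives 396 distinct complete orderings.

396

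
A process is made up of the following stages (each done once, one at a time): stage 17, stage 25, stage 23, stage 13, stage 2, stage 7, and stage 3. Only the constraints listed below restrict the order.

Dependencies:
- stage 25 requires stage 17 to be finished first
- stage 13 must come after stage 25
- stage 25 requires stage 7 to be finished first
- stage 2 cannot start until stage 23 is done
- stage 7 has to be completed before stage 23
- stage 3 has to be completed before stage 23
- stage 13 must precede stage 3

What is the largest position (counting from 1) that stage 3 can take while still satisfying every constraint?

5

The stages that are forced after stage 3, directly or by a chain of constraints, are stage 23, stage 2. That's 2 stages.
With 2 mandatory successors out of 7 stages total, the latest slot for stage 3 is 7−2 = 5, and it's reachable by doing all non-successors before stage 3.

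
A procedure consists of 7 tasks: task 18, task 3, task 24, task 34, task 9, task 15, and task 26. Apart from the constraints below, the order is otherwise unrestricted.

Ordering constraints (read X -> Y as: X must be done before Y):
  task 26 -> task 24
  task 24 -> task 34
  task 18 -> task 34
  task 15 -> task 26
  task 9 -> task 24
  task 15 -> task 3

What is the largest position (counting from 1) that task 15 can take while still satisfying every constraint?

3

Every task that must follow task 15 has to come after it. Tracing all chains starting from task 15, those tasks are: task 3, task 24, task 34, task 26 — 4 in total.
With 4 mandatory successors out of 7 tasks total, the latest slot for task 15 is 7−4 = 3, and it's reachable by doing all non-successors before task 15.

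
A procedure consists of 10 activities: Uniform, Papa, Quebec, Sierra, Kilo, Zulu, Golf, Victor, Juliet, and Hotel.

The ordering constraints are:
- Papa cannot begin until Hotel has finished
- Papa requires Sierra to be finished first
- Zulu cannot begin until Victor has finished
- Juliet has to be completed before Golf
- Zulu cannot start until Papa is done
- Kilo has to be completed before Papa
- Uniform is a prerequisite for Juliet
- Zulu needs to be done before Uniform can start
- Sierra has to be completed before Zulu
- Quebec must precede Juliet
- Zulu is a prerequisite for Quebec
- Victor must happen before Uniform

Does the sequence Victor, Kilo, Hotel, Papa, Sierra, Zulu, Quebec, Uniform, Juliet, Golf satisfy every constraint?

Here Sierra comes after Papa.
But one of the constraints requires Sierra before Papa, so this ordering violates it.

No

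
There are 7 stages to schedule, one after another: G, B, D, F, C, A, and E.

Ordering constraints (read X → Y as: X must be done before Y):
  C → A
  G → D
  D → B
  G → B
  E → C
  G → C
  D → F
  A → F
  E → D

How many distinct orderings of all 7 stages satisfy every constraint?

18

The stages with no prerequisites are G, E; any of them can be placed first.
Counting all ways to extend the partial order to a total order gives 18.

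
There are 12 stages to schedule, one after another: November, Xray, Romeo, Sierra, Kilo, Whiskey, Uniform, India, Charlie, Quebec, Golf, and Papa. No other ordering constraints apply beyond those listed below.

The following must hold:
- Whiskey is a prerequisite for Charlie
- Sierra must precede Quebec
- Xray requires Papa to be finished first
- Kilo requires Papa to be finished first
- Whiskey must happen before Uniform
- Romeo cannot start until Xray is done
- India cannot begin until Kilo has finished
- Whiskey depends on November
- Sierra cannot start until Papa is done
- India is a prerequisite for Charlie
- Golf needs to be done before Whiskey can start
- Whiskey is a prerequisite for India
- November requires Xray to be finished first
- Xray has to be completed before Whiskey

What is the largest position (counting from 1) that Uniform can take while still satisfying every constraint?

Uniform has no required successors, so nothing stops it from going last (position 12).

12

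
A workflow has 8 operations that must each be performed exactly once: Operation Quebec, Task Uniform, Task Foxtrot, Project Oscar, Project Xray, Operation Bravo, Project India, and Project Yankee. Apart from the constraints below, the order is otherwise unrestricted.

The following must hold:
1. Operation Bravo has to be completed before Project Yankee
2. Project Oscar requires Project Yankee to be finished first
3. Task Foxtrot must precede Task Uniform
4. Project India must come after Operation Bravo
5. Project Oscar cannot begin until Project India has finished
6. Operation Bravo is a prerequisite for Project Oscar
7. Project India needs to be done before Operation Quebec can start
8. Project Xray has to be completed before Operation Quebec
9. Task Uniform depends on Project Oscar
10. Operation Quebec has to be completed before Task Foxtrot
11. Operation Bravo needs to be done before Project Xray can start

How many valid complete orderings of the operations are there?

26

Only Operation Bravo has no prerequisites, so it must go first.
Counting all ways to extend the partial order to a total order gives 26.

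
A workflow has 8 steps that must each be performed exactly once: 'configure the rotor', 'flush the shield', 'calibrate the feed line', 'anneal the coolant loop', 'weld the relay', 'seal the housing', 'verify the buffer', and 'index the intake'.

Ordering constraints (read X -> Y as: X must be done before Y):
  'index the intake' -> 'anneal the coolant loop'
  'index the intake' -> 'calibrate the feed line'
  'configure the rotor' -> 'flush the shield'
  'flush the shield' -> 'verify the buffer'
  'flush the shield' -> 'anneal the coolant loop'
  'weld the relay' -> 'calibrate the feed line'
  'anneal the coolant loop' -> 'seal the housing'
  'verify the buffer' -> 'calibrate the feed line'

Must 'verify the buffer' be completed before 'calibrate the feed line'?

Yes

Following the dependencies: 'verify the buffer' → 'calibrate the feed line'.
Hence 'verify the buffer' necessarily comes before 'calibrate the feed line'.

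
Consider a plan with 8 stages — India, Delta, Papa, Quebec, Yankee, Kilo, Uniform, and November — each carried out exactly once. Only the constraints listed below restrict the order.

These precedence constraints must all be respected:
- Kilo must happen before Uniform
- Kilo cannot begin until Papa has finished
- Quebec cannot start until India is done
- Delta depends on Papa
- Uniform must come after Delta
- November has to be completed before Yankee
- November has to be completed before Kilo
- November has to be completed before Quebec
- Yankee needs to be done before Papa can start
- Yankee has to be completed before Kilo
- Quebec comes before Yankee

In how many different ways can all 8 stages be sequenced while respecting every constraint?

4

2 stages have no prerequisites (India, November), so any of them could come first.
Systematically extending each partial ordering one stage at a time and counting, there are 4 complete orderings.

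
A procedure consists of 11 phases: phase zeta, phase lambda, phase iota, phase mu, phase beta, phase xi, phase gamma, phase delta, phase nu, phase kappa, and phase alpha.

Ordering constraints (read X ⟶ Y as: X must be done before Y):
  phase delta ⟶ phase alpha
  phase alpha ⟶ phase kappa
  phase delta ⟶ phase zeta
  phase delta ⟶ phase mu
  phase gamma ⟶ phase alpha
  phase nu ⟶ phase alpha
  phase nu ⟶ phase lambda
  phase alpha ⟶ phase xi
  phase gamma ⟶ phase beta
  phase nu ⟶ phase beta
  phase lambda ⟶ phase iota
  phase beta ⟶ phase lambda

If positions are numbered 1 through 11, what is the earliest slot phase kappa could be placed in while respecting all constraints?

5

Every phase that must precede phase kappa has to come before it. Tracing all chains that end at phase kappa, those phases are: phase gamma, phase delta, phase nu, phase alpha — 4 in total.
So at minimum 4 phases come before phase kappa, putting phase kappa no earlier than position 5. That position is achievable by scheduling exactly those predecessors first.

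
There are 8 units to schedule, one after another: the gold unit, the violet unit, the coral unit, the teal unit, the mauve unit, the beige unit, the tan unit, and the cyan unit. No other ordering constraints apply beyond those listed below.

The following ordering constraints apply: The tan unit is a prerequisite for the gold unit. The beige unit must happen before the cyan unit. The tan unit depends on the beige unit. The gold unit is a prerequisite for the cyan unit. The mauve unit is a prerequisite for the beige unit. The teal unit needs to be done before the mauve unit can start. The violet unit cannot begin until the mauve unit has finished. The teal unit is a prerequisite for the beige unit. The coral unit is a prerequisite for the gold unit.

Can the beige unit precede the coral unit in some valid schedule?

Nothing in the constraints forces the coral unit before the beige unit — there is no chain from the coral unit to the beige unit.
So a valid ordering placing the beige unit earlier than the coral unit exists.

Yes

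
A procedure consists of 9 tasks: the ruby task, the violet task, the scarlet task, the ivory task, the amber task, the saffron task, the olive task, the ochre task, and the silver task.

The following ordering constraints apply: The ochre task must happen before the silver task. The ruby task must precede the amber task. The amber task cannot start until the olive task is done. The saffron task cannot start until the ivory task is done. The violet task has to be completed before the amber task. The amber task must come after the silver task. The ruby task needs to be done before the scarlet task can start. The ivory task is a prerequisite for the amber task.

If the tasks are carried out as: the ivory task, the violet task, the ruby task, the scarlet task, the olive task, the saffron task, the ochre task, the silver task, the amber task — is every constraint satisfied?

Yes

Going through the constraints one by one, each required predecessor appears earlier in the sequence than its dependent — e.g. the ivory task (position 1) is before the amber task (position 9), as required.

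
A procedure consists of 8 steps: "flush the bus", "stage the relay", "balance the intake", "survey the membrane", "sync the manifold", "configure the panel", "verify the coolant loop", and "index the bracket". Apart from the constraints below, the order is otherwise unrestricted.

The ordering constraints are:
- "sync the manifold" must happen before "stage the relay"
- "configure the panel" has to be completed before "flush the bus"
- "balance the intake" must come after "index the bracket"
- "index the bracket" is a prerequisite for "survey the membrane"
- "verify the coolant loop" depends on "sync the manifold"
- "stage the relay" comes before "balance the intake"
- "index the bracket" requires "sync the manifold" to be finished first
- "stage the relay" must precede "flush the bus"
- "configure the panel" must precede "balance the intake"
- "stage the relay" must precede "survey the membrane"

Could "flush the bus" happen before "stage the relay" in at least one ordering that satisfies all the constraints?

No

Following "stage the relay" → "flush the bus", "stage the relay" must precede "flush the bus" in every valid ordering.
So no valid ordering can have "flush the bus" before "stage the relay".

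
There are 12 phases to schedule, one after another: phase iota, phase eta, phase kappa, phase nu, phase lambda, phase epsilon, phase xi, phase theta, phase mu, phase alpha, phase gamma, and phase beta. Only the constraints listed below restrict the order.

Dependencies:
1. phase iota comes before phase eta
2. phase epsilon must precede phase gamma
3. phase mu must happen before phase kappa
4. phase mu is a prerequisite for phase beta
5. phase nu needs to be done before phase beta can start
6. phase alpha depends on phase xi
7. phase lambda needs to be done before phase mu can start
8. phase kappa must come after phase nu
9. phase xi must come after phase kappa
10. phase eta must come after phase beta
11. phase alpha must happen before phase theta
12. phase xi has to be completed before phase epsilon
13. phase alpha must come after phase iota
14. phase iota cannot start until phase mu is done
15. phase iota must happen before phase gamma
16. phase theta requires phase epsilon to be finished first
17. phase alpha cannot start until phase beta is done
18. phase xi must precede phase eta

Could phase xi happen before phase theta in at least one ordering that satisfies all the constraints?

Every valid ordering already has phase xi before phase theta (the constraints require it), so in particular at least one does.

Yes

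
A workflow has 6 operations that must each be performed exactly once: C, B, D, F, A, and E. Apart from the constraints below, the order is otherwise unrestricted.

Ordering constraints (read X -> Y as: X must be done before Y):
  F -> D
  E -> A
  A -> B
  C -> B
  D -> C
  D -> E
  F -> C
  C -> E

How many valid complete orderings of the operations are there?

Only F has no prerequisites, so it must go first.
Continuing from there, at each step only one operation has all its prerequisites placed, so the ordering is fully determined — there is exactly 1.

1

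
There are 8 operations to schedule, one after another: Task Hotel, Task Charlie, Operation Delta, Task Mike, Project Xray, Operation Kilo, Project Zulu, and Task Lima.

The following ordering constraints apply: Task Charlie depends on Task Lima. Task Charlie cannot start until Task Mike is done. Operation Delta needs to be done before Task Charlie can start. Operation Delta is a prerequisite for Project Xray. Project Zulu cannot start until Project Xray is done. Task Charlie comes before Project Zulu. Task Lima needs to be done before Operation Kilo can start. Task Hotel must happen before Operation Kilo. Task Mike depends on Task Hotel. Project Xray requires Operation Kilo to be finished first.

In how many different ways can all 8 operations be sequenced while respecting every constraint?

The operations with no prerequisites are Task Hotel, Operation Delta, Task Lima; any of them can be placed first.
Systematically extending each partial ordering one operation at a time and counting, there are 70 complete orderings.

70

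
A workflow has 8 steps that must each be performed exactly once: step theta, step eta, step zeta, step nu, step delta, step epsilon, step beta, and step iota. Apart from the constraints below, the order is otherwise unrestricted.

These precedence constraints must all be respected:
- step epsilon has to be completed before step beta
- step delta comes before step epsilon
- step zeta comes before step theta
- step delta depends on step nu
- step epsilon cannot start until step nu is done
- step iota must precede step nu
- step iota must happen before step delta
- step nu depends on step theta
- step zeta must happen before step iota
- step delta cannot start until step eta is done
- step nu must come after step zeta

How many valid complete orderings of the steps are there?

10

2 steps have no prerequisites (step eta, step zeta), so any of them could come first.
Counting all ways to extend the partial order to a total order gives 10.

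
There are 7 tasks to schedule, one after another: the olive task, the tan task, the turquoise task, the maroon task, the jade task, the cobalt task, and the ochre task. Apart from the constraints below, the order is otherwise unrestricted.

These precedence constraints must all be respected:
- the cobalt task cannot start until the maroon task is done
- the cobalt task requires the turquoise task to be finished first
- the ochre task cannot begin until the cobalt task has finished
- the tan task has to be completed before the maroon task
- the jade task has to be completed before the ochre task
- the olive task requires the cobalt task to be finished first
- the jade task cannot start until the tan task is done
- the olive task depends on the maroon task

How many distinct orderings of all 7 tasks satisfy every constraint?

2 tasks have no prerequisites (the tan task, the turquoise task), so any of them could come first.
Enumerating by repeatedly choosing an available task (one whose prerequisites are all placed) gives 25 distinct complete orderings.

25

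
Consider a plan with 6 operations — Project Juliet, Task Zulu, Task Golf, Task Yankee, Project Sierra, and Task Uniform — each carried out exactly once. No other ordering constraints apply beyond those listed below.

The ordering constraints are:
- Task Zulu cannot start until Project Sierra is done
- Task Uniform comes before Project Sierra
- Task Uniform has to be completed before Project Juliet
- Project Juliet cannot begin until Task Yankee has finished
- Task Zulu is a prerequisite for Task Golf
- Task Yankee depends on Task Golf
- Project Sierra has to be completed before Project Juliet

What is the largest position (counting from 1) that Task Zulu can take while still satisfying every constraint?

3

The operations that are forced after Task Zulu, directly or by a chain of constraints, are Project Juliet, Task Golf, Task Yankee. That's 3 operations.
With 3 mandatory successors out of 6 operations total, the latest slot for Task Zulu is 6−3 = 3, and it's reachable by doing all non-successors before Task Zulu.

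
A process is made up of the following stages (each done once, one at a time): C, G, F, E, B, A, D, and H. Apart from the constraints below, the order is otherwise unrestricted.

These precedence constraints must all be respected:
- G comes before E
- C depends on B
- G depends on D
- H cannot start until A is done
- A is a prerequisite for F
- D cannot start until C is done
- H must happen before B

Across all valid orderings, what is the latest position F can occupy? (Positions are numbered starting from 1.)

Nothing depends on F, so it can be the final stage, position 8.

8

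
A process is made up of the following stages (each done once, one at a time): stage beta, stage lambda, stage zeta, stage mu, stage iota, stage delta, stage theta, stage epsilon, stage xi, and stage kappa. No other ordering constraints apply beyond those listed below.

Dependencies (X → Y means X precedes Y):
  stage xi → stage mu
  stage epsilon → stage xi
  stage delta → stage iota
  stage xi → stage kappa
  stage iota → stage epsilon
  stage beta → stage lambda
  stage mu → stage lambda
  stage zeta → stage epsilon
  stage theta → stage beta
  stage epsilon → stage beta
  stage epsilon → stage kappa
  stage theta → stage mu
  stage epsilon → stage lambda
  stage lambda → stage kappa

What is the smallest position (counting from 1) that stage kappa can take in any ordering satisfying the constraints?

The stages that are forced before stage kappa, directly or transitively, are stage beta, stage lambda, stage zeta, stage mu, stage iota, stage delta, stage theta, stage epsilon, stage xi. That's 9 stages.
So at minimum 9 stages come before stage kappa, putting stage kappa no earlier than position 10. That position is achievable by scheduling exactly those predecessors first.

10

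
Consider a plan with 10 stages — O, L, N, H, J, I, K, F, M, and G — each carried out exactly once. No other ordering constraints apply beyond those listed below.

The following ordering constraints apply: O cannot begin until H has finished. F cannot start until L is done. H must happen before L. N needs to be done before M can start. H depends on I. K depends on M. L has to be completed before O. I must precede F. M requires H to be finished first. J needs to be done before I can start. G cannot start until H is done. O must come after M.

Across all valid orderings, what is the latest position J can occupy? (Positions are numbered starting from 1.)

2

The stages that are forced after J, directly or by a chain of constraints, are O, L, H, I, K, F, M, G. That's 8 stages.
With 8 mandatory successors out of 10 stages total, the latest slot for J is 10−8 = 2, and it's reachable by doing all non-successors before J.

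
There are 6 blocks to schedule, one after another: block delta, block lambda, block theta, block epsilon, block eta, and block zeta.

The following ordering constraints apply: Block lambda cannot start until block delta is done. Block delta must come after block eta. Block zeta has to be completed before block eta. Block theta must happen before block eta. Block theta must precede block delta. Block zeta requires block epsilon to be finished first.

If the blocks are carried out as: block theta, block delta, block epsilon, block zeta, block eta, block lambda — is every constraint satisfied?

In the proposed order, block delta appears before block eta.
Since block eta is required before block delta, the ordering is invalid.

No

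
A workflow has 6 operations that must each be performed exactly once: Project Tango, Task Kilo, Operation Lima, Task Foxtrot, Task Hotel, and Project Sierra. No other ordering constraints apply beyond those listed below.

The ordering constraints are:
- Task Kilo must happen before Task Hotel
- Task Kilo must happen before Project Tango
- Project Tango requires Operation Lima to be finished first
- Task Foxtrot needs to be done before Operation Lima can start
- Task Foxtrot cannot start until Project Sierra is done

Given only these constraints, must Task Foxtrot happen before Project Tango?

Yes

There is a constraint chain Task Foxtrot → Operation Lima → Project Tango.
Hence Task Foxtrot necessarily comes before Project Tango.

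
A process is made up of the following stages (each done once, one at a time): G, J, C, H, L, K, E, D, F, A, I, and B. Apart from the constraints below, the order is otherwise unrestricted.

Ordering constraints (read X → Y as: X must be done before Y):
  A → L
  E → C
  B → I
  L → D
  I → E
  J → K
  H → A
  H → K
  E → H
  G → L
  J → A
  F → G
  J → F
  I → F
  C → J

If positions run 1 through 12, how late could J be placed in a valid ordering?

6

The stages that are forced after J, directly or by a chain of constraints, are G, L, K, D, F, A. That's 6 stages.
With 6 mandatory successors out of 12 stages total, the latest slot for J is 12−6 = 6, and it's reachable by doing all non-successors before J.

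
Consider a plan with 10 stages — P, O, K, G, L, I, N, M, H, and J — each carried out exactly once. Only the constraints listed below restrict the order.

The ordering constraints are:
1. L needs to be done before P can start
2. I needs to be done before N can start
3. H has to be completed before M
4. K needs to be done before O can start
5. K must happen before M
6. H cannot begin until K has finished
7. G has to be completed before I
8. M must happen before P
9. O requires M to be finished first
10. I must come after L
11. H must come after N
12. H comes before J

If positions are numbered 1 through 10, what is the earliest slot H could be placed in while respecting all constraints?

Every stage that must precede H has to come before it. Tracing all chains that end at H, those stages are: K, G, L, I, N — 5 in total.
With 5 mandatory predecessors, the earliest H can sit is position 5+1 = 6, and placing just those 5 first achieves it.

6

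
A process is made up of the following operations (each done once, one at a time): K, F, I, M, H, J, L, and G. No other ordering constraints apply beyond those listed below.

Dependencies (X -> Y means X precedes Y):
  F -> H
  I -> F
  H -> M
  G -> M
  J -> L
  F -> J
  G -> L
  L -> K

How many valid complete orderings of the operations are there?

2 operations have no prerequisites (I, G), so any of them could come first.
Enumerating by repeatedly choosing an available operation (one whose prerequisites are all placed) gives 46 distinct complete orderings.

46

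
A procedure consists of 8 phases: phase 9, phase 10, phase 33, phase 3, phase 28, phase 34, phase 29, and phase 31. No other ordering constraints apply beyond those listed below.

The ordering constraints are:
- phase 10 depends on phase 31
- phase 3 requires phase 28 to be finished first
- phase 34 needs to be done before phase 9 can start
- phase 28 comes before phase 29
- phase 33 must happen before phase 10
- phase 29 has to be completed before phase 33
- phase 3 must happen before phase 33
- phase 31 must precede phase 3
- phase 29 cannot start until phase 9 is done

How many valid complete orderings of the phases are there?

35

The phases with no prerequisites are phase 28, phase 34, phase 31; any of them can be placed first.
Enumerating by repeatedly choosing an available phase (one whose prerequisites are all placed) gives 35 distinct complete orderings.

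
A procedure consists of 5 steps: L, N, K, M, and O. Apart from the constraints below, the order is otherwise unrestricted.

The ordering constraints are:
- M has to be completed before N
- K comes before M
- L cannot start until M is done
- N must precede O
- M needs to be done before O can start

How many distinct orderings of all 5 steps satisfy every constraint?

3

K is the only step with nothing required before it, so every ordering starts there.
Systematically extending each partial ordering one step at a time and counting, there are 3 complete orderings.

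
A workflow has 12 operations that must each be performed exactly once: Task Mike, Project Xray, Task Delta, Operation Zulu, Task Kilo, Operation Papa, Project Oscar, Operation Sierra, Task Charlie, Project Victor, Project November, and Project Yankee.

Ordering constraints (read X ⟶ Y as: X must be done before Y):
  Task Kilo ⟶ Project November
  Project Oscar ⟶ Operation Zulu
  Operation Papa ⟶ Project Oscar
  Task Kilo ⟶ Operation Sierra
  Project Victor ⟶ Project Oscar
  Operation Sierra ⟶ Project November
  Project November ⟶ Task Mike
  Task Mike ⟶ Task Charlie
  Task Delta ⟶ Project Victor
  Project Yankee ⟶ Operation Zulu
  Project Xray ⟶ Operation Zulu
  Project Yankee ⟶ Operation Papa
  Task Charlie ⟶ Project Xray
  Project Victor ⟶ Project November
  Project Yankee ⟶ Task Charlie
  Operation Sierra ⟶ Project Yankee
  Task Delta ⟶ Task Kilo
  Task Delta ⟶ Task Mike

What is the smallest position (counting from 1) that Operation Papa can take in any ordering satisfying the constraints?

5

The operations that are forced before Operation Papa, directly or transitively, are Task Delta, Task Kilo, Operation Sierra, Project Yankee. That's 4 operations.
So at minimum 4 operations come before Operation Papa, putting Operation Papa no earlier than position 5. That position is achievable by scheduling exactly those predecessors first.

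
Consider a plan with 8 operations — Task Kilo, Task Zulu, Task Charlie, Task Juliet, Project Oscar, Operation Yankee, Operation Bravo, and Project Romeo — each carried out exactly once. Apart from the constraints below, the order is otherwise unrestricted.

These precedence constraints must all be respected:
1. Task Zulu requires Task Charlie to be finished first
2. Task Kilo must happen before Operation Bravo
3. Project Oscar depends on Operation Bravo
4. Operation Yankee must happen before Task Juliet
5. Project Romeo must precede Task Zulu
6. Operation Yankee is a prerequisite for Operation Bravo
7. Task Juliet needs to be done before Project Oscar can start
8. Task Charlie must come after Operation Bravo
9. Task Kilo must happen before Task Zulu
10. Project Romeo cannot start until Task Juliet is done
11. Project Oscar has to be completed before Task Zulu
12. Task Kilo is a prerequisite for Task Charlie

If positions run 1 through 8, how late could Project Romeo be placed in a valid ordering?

Following the constraints forward from Project Romeo, its only required successor is Task Zulu.
So at least 1 operation follows Project Romeo, putting Project Romeo no later than position 7. That position is achievable by scheduling everything else first.

7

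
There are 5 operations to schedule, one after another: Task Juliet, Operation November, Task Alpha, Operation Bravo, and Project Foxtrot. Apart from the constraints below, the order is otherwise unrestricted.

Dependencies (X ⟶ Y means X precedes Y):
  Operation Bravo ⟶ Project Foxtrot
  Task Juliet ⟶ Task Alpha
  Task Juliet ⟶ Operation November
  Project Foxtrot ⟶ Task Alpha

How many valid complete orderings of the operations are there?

The operations with no prerequisites are Task Juliet, Operation Bravo; any of them can be placed first.
Systematically extending each partial ordering one operation at a time and counting, there are 9 complete orderings.

9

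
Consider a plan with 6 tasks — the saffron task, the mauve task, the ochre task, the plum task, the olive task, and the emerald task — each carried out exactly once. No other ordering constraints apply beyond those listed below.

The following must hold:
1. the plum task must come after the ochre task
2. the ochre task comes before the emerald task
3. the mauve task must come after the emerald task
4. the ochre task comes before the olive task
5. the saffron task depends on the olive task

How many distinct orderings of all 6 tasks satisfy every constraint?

The ochre task is the only task with nothing required before it, so every ordering starts there.
Systematically extending each partial ordering one task at a time and counting, there are 30 complete orderings.

30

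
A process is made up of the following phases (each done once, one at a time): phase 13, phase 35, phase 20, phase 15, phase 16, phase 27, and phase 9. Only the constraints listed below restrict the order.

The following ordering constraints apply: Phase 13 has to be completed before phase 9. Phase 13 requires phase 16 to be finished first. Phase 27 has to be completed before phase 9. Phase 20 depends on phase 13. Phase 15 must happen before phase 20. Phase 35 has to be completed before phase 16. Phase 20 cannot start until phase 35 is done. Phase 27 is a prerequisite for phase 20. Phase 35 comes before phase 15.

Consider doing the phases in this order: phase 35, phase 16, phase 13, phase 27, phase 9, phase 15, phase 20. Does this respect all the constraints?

Yes

Every stated constraint is respected: phase 35 sits at position 1, ahead of phase 20 at position 7, and each of the other listed pairs likewise has the predecessor earlier in the sequence.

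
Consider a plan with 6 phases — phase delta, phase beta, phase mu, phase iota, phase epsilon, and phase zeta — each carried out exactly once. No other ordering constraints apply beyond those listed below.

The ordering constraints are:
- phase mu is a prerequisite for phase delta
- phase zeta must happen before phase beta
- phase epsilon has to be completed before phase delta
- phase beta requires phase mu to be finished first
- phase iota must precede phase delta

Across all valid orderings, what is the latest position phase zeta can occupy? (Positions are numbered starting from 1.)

Following the constraints forward from phase zeta, its only required successor is phase beta.
With 1 mandatory successor out of 6 phases total, the latest slot for phase zeta is 6−1 = 5, and it's reachable by doing all non-successors before phase zeta.

5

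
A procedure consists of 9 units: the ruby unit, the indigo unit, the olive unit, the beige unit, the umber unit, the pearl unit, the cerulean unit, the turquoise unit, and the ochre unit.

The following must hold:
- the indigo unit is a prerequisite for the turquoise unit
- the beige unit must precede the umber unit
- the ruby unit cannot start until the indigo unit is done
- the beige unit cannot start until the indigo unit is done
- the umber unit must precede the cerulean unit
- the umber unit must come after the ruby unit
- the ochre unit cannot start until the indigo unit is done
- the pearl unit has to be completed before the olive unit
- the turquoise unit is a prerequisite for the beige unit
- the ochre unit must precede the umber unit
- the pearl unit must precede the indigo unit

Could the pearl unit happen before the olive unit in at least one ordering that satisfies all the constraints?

The pearl unit is actually forced before the olive unit by the constraints, so certainly some valid ordering has the pearl unit first.

Yes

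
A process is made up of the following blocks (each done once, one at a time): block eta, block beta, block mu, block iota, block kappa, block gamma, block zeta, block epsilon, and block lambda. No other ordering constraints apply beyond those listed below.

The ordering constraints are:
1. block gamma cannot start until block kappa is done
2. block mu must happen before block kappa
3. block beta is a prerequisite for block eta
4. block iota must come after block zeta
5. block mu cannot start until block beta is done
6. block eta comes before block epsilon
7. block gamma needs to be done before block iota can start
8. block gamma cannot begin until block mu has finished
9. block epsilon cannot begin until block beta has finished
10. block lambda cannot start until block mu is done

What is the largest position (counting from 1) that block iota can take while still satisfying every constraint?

9

Nothing depends on block iota, so it can be the final block, position 9.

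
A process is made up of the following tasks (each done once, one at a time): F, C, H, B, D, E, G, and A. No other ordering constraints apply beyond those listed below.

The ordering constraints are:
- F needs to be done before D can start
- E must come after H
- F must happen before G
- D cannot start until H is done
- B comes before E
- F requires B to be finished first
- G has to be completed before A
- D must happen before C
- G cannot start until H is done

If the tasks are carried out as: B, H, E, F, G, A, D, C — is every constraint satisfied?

Yes

Checking each listed constraint against this order: for instance, H is in position 2 and D in position 7, so that constraint holds — and the remaining constraints check out the same way.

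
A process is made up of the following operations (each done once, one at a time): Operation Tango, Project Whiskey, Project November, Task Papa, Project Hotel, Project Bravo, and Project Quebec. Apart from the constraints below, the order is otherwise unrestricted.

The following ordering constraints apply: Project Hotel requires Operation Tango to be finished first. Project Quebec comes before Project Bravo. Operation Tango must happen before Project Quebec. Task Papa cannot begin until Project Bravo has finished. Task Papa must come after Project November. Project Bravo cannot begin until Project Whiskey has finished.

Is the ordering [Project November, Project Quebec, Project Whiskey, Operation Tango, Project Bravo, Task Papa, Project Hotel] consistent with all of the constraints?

In the proposed order, Project Quebec appears before Operation Tango.
But one of the constraints requires Operation Tango before Project Quebec, so this ordering violates it.

No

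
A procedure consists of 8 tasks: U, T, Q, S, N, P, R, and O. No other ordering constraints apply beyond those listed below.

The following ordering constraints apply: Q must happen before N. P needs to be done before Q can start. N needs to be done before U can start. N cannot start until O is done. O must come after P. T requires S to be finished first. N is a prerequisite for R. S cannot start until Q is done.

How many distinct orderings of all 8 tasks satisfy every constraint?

Only P has no prerequisites, so it must go first.
Enumerating by repeatedly choosing an available task (one whose prerequisites are all placed) gives 50 distinct complete orderings.

50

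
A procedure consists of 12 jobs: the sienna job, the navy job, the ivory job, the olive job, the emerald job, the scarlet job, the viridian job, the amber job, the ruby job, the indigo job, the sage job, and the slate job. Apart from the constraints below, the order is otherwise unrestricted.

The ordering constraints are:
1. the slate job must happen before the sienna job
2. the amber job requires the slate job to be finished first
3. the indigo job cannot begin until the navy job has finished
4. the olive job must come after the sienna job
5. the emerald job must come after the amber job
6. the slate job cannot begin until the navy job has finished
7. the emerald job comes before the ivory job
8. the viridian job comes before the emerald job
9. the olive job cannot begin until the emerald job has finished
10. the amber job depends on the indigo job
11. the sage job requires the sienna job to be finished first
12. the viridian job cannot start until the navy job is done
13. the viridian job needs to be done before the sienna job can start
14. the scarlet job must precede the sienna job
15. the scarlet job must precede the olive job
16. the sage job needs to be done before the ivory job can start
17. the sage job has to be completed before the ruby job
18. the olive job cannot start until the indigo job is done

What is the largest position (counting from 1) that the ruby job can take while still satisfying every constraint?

12

The ruby job has no required successors, so nothing stops it from going last (position 12).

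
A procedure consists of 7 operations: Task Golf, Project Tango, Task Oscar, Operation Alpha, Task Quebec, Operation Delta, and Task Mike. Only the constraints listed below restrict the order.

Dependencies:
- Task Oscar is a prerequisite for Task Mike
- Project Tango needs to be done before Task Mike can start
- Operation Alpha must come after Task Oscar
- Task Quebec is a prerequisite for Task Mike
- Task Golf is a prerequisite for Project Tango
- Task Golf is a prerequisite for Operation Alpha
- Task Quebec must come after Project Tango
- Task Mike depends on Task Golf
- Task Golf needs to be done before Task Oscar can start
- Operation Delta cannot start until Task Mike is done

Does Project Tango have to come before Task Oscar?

No

Project Tango and Task Oscar are not related by any chain of constraints.
A valid ordering placing Task Oscar before Project Tango exists, so the answer is no.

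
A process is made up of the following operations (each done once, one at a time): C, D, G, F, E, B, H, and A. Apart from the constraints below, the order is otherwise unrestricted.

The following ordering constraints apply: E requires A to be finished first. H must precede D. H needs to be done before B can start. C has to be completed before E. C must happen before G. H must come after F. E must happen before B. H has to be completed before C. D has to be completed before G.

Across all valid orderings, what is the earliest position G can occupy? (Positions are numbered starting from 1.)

5

Working backwards through the constraints from G, its full set of required predecessors is C, D, F, H — 4 of them.
With 4 mandatory predecessors, the earliest G can sit is position 4+1 = 5, and placing just those 4 first achieves it.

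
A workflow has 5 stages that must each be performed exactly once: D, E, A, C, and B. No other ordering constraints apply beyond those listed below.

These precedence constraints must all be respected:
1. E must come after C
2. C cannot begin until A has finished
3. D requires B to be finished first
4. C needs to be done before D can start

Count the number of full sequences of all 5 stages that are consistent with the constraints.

2 stages have no prerequisites (A, B), so any of them could come first.
Counting all ways to extend the partial order to a total order gives 7.

7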